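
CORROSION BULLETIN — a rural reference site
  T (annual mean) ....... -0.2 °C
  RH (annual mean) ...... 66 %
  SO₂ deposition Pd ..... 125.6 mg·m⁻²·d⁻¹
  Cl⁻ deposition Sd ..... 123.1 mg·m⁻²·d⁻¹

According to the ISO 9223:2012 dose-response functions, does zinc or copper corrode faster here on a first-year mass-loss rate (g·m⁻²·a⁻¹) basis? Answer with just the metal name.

zinc: temperature factor f = +0.038·(-10.2) = -0.3876
  SO₂ term: 0.0129·125.6^0.44·exp(0.046·66-0.3876) = 1.529
  Cl⁻ term: 0.0175·123.1^0.57·exp(0.008·66+0.085·-0.2) = 0.4533
  r_corr = 1.529 + 0.4533 = 1.982 μm/a
  mass loss = 1.982 μm/a × 7.14 g/cm³ = 14.15 g·m⁻²·a⁻¹
copper: T≤10 °C ⇒ hinge +0.126·(-0.2−10) = -1.2852
  Pd branch = 0.0053·Pd^0.26·e^(0.059·RH+f) = 0.2529 μm/a
  Cl⁻ term: 0.01025·123.1^0.27·exp(0.036·66+0.049·-0.2) = 0.4006
  r_corr = 0.2529 + 0.4006 = 0.6535 μm/a
  mass loss = 0.6535 μm/a × 8.96 g/cm³ = 5.856 g·m⁻²·a⁻¹
Ordering by g·m⁻²·a⁻¹: zinc (14.2) > copper (5.86)

zinc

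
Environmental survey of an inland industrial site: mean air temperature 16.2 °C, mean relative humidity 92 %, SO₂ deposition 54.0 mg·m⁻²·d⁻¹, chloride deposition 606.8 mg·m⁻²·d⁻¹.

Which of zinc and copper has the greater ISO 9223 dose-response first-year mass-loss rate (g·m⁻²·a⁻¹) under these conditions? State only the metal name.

zinc

zinc: f(T) = -0.071·(T−10) [T>10 °C] = -0.4402
  Pd branch = 0.0129·Pd^0.44·e^(0.046·RH+f) = 3.308 μm/a
  Sd branch = 0.0175·Sd^0.57·e^(0.008·RH+0.085·T) = 5.585 μm/a
  sum: 3.308 + 5.585 → r_corr = 8.893 μm/a
  mass loss = 8.893 μm/a × 7.14 g/cm³ = 63.5 g·m⁻²·a⁻¹
copper: temperature factor f = -0.080·(6.2) = -0.4960
  Pd branch = 0.0053·Pd^0.26·e^(0.059·RH+f) = 2.073 μm/a
  Cl⁻ term: 0.01025·606.8^0.27·exp(0.036·92+0.049·16.2) = 3.51
  r_corr = 2.073 + 3.51 = 5.583 μm/a
  mass loss = 5.583 μm/a × 8.96 g/cm³ = 50.02 g·m⁻²·a⁻¹
Ordering by g·m⁻²·a⁻¹: zinc (63.5) > copper (50)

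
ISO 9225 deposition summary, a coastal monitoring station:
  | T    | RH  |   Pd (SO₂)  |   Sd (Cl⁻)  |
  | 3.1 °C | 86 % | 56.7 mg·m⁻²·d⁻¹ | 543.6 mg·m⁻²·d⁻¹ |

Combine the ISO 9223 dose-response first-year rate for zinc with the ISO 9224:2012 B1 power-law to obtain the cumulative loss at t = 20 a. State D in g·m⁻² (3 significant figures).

D(20) = 384 g·m⁻²

zinc: f(T) = +0.038·(T−10) [T≤10 °C] = -0.2622
  Pd branch = 0.0129·Pd^0.44·e^(0.046·RH+f) = 3.065 μm/a
  Cl⁻ term: 0.0175·543.6^0.57·exp(0.008·86+0.085·3.1) = 1.642
  r_corr = 3.065 + 1.642 = 4.707 μm/a
ISO 9224: D(t) = r_corr · t^b with b = 0.813 (zinc, B1)
  D(20) = 4.707 × 20^0.813 = 4.707 × 11.42 = 53.76 μm
  Mass loss = 53.76 μm × 7.14 g/cm³ = 383.8 g·m⁻²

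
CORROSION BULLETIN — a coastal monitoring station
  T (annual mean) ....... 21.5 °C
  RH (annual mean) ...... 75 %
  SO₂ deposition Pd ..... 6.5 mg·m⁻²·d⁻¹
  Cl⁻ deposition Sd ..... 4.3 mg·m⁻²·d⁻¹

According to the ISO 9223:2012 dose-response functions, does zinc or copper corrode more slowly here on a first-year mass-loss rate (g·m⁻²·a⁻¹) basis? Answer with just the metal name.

zinc

zinc: T>10 °C ⇒ hinge -0.071·(21.5−10) = -0.8165
  SO₂ term: 0.0129·6.5^0.44·exp(0.046·75-0.8165) = 0.4092
  Sd branch = 0.0175·Sd^0.57·e^(0.008·RH+0.085·T) = 0.4554 μm/a
  r_corr = 0.4092 + 0.4554 = 0.8646 μm/a
  mass loss = 0.8646 μm/a × 7.14 g/cm³ = 6.173 g·m⁻²·a⁻¹
copper: f(T) = -0.080·(T−10) [T>10 °C] = -0.9200
  SO₂ term: 0.0053·6.5^0.26·exp(0.059·75-0.9200) = 0.287
  Sd branch = 0.01025·Sd^0.27·e^(0.036·RH+0.049·T) = 0.6485 μm/a
  r_corr = 0.287 + 0.6485 = 0.9354 μm/a
  mass loss = 0.9354 μm/a × 8.96 g/cm³ = 8.381 g·m⁻²·a⁻¹
Ordering by g·m⁻²·a⁻¹: copper (8.38) > zinc (6.17)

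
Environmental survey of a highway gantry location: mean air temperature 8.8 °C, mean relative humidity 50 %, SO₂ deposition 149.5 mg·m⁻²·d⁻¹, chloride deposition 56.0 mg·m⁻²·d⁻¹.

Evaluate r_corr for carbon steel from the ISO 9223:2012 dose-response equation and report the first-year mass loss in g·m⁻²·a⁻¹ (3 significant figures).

r_corr = 498 g·m⁻²·a⁻¹

carbon steel: temperature factor f = +0.150·(-1.2) = -0.1800
  SO₂ term: 1.77·149.5^0.52·exp(0.02·50-0.1800) = 54.31
  Sd branch = 0.102·Sd^0.62·e^(0.033·RH+0.04·T) = 9.161 μm/a
  sum: 54.31 + 9.161 → r_corr = 63.47 μm/a
Convert to mass loss: 63.47 μm/a × 7.85 g/cm³ = 498.3 g·m⁻²·a⁻¹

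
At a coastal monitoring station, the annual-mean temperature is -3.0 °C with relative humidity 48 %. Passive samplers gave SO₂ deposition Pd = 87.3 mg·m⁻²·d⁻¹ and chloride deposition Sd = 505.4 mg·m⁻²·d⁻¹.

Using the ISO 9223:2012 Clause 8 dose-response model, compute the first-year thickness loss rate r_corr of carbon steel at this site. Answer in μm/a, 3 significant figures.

r_corr = 27.6 μm/a

carbon steel: T≤10 °C ⇒ hinge +0.150·(-3.0−10) = -1.9500
  SO₂ term: 1.77·87.3^0.52·exp(0.02·48-1.9500) = 6.72
  Sd branch = 0.102·Sd^0.62·e^(0.033·RH+0.04·T) = 20.92 μm/a
  r_corr = 6.72 + 20.92 = 27.64 μm/a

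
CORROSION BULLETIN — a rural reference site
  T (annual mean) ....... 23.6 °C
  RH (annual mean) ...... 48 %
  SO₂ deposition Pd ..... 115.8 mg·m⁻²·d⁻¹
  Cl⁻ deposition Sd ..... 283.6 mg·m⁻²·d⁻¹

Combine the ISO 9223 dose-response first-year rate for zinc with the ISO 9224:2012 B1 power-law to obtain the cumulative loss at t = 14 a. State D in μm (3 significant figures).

D(14) = 43.9 μm

zinc: T>10 °C ⇒ hinge -0.071·(23.6−10) = -0.9656
  SO₂ term: 0.0129·115.8^0.44·exp(0.046·48-0.9656) = 0.3616
  Sd branch = 0.0175·Sd^0.57·e^(0.008·RH+0.085·T) = 4.776 μm/a
  r_corr = 0.3616 + 4.776 = 5.137 μm/a
ISO 9224: D(t) = r_corr · t^b with b = 0.813 (zinc, B1)
  D(14) = 5.137 × 14^0.813 = 5.137 × 8.547 = 43.91 μm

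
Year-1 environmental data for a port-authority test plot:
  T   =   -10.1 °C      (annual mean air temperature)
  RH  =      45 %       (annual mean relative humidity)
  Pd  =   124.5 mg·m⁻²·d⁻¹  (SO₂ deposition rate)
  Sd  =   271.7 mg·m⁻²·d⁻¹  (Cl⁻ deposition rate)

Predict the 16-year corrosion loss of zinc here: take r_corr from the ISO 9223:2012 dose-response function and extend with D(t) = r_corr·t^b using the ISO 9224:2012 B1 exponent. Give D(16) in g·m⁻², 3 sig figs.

D(16) = 44.7 g·m⁻²

zinc: T≤10 °C ⇒ hinge +0.038·(-10.1−10) = -0.7638
  Pd branch = 0.0129·Pd^0.44·e^(0.046·RH+f) = 0.3979 μm/a
  Sd branch = 0.0175·Sd^0.57·e^(0.008·RH+0.085·T) = 0.2594 μm/a
  sum: 0.3979 + 0.2594 → r_corr = 0.6573 μm/a
Power-law: D(16) = r_corr · 16^0.813
  D(16) = 0.6573 × 16^0.813 = 0.6573 × 9.527 = 6.262 μm
  Mass loss = 6.262 μm × 7.14 g/cm³ = 44.71 g·m⁻²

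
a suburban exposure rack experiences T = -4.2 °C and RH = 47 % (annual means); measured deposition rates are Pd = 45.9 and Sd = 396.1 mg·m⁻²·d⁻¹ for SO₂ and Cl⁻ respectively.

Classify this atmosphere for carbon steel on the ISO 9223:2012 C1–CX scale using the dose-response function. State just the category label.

carbon steel: T≤10 °C ⇒ hinge +0.150·(-4.2−10) = -2.1300
  SO₂ term: 1.77·45.9^0.52·exp(0.02·47-2.1300) = 3.938
  Sd branch = 0.102·Sd^0.62·e^(0.033·RH+0.04·T) = 16.59 μm/a
  sum: 3.938 + 16.59 → r_corr = 20.53 μm/a
20.5 μm/a falls in (1.3, 25] for carbon steel → category C2

C2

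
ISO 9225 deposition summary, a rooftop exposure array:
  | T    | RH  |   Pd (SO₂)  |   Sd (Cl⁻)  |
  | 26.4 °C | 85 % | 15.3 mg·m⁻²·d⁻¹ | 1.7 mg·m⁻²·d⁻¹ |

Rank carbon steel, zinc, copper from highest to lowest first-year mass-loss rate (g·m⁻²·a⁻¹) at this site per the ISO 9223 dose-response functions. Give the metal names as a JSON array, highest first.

carbon steel: temperature factor f = -0.054·(16.4) = -0.8856
  sulphur-dioxide contribution → 16.51 μm/a
  chloride contribution → 6.734 μm/a
  ⇒ r_corr(carbon steel) = 23.24 μm/a
  mass loss = 23.24 μm/a × 7.85 g/cm³ = 182.5 g·m⁻²·a⁻¹
zinc: temperature factor f = -0.071·(16.4) = -1.1644
  sulphur-dioxide contribution → 0.6672 μm/a
  chloride contribution → 0.4408 μm/a
  total first-year rate 1.108 μm/a
  mass loss = 1.108 μm/a × 7.14 g/cm³ = 7.911 g·m⁻²·a⁻¹
copper: T>10 °C ⇒ hinge -0.080·(26.4−10) = -1.3120
  sulphur-dioxide contribution → 0.437 μm/a
  chloride contribution → 0.9198 μm/a
  ⇒ r_corr(copper) = 1.357 μm/a
  mass loss = 1.357 μm/a × 8.96 g/cm³ = 12.16 g·m⁻²·a⁻¹
Ordering by g·m⁻²·a⁻¹: carbon steel (182) > copper (12.2) > zinc (7.91)

["carbon steel", "copper", "zinc"]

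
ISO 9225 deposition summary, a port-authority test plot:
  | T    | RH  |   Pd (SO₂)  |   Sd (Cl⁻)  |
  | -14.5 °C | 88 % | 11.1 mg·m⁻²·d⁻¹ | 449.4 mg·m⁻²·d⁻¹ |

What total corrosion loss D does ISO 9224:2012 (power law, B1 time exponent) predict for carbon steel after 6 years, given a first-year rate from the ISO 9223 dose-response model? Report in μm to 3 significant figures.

D(6) = 120 μm

carbon steel: temperature factor f = +0.150·(-24.5) = -3.6750
  SO₂ term: 1.77·11.1^0.52·exp(0.02·88-3.6750) = 0.9117
  Cl⁻ term: 0.102·449.4^0.62·exp(0.033·88+0.04·-14.5) = 45.98
  sum: 0.9117 + 45.98 → r_corr = 46.89 μm/a
ISO 9224: D(t) = r_corr · t^b with b = 0.523 (carbon steel, B1)
  D(6) = 46.89 × 6^0.523 = 46.89 × 2.553 = 119.7 μm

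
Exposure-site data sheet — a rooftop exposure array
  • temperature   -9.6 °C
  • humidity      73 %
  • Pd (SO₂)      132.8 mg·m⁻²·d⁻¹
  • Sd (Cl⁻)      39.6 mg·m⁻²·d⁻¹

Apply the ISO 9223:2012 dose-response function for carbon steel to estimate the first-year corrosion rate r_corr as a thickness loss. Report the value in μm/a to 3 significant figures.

carbon steel: T≤10 °C ⇒ hinge +0.150·(-9.6−10) = -2.9400
  Pd branch = 1.77·Pd^0.52·e^(0.02·RH+f) = 5.12 μm/a
  Cl⁻ term: 0.102·39.6^0.62·exp(0.033·73+0.04·-9.6) = 7.562
  r_corr = 5.12 + 7.562 = 12.68 μm/a

r_corr = 12.7 μm/a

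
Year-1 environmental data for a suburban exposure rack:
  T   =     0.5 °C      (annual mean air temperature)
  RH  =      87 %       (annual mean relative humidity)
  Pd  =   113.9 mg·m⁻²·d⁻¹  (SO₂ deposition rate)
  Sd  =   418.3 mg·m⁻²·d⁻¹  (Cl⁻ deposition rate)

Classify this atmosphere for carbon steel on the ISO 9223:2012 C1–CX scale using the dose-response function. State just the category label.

C5

carbon steel: temperature factor f = +0.150·(-9.5) = -1.4250
  Pd branch = 1.77·Pd^0.52·e^(0.02·RH+f) = 28.46 μm/a
  Sd branch = 0.102·Sd^0.62·e^(0.033·RH+0.04·T) = 77.53 μm/a
  r_corr = 28.46 + 77.53 = 106 μm/a
106 μm/a falls in (80, 200] for carbon steel → category C5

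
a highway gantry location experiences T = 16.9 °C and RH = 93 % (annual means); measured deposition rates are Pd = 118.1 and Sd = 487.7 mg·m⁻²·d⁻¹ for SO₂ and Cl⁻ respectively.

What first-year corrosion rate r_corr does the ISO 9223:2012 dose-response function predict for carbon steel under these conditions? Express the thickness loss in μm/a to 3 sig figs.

carbon steel: T>10 °C ⇒ hinge -0.054·(16.9−10) = -0.3726
  sulphur-dioxide contribution → 93.65 μm/a
  chloride contribution → 200.3 μm/a
  ⇒ r_corr(carbon steel) = 294 μm/a

r_corr = 294 μm/a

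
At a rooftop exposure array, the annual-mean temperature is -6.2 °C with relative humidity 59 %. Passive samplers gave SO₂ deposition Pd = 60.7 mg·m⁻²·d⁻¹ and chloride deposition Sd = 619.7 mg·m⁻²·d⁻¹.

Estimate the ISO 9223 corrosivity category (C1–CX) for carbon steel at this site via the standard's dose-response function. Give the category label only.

carbon steel: temperature factor f = +0.150·(-16.2) = -2.4300
  Pd branch = 1.77·Pd^0.52·e^(0.02·RH+f) = 4.289 μm/a
  Sd branch = 0.102·Sd^0.62·e^(0.033·RH+0.04·T) = 30.03 μm/a
  sum: 4.289 + 30.03 → r_corr = 34.32 μm/a
34.3 μm/a falls in (25, 50] for carbon steel → category C3

C3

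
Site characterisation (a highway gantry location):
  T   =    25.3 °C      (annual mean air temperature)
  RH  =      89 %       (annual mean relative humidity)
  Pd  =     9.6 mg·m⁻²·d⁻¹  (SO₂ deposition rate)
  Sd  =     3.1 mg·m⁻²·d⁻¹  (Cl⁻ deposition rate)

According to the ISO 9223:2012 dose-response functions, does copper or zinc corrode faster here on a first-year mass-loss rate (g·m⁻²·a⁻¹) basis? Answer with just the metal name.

copper

copper: T>10 °C ⇒ hinge -0.080·(25.3−10) = -1.2240
  sulphur-dioxide contribution → 0.5353 μm/a
  chloride contribution → 1.184 μm/a
  ⇒ r_corr(copper) = 1.719 μm/a
  mass loss = 1.719 μm/a × 8.96 g/cm³ = 15.4 g·m⁻²·a⁻¹
zinc: T>10 °C ⇒ hinge -0.071·(25.3−10) = -1.0863
  sulphur-dioxide contribution → 0.7063 μm/a
  chloride contribution → 0.5838 μm/a
  ⇒ r_corr(zinc) = 1.29 μm/a
  mass loss = 1.29 μm/a × 7.14 g/cm³ = 9.212 g·m⁻²·a⁻¹
Ordering by g·m⁻²·a⁻¹: copper (15.4) > zinc (9.21)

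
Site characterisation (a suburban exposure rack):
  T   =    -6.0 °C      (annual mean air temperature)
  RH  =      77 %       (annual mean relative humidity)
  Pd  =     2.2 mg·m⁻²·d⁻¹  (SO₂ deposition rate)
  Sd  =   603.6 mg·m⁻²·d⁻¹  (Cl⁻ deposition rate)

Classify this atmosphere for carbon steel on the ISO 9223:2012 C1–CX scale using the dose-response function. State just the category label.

C4

carbon steel: f(T) = +0.150·(T−10) [T≤10 °C] = -2.4000
  Pd branch = 1.77·Pd^0.52·e^(0.02·RH+f) = 1.129 μm/a
  Cl⁻ term: 0.102·603.6^0.62·exp(0.033·77+0.04·-6.0) = 53.95
  r_corr = 1.129 + 53.95 = 55.08 μm/a
Category bounds: 50…80 μm/a bracket r_corr ⇒ C4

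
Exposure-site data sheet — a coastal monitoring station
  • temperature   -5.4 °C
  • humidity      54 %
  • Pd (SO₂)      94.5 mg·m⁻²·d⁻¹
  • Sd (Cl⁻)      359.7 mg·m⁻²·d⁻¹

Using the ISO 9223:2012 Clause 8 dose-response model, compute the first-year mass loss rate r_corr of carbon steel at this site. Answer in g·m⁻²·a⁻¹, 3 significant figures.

carbon steel: f(T) = +0.150·(T−10) [T≤10 °C] = -2.3100
  SO₂ term: 1.77·94.5^0.52·exp(0.02·54-2.3100) = 5.508
  Cl⁻ term: 0.102·359.7^0.62·exp(0.033·54+0.04·-5.4) = 18.77
  sum: 5.508 + 18.77 → r_corr = 24.27 μm/a
Convert to mass loss: 24.27 μm/a × 7.85 g/cm³ = 190.6 g·m⁻²·a⁻¹

r_corr = 191 g·m⁻²·a⁻¹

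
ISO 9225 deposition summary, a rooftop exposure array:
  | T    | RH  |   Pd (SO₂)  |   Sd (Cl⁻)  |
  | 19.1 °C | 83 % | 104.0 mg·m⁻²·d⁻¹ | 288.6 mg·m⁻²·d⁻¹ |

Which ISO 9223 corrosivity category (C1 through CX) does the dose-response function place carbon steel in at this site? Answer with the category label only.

carbon steel: T>10 °C ⇒ hinge -0.054·(19.1−10) = -0.4914
  sulphur-dioxide contribution → 63.73 μm/a
  chloride contribution → 113.6 μm/a
  ⇒ r_corr(carbon steel) = 177.3 μm/a
ISO 9223 Table 2 (carbon steel): 80 < 177 ≤ 200 μm/a ⇒ C5

C5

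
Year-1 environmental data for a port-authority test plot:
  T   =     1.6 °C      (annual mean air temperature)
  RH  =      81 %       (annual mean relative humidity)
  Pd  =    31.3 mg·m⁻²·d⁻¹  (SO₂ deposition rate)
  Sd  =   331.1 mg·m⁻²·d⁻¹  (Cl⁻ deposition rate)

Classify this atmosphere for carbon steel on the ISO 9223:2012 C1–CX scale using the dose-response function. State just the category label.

C4

carbon steel: f(T) = +0.150·(T−10) [T≤10 °C] = -1.2600
  SO₂ term: 1.77·31.3^0.52·exp(0.02·81-1.2600) = 15.21
  Cl⁻ term: 0.102·331.1^0.62·exp(0.033·81+0.04·1.6) = 57.5
  sum: 15.21 + 57.5 → r_corr = 72.7 μm/a
72.7 μm/a falls in (50, 80] for carbon steel → category C4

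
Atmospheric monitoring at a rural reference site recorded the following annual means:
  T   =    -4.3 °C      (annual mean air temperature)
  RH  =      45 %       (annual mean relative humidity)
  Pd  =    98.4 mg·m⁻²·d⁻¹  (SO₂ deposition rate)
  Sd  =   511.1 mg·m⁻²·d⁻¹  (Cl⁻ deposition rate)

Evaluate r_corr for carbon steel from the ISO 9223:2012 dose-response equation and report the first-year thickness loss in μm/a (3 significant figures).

r_corr = 23.7 μm/a

carbon steel: temperature factor f = +0.150·(-14.3) = -2.1450
  sulphur-dioxide contribution → 5.542 μm/a
  chloride contribution → 18.12 μm/a
  total first-year rate 23.66 μm/a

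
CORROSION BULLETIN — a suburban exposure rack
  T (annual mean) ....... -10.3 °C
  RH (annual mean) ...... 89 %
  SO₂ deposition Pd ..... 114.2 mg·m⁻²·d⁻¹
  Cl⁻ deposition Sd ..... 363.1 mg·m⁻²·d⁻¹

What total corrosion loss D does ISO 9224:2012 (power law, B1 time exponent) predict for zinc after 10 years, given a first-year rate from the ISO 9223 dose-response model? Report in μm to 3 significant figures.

zinc: T≤10 °C ⇒ hinge +0.038·(-10.3−10) = -0.7714
  sulphur-dioxide contribution → 2.877 μm/a
  chloride contribution → 0.4278 μm/a
  ⇒ r_corr(zinc) = 3.305 μm/a
Long-term exponent b (ISO 9224 Table 2, B1) = 0.813
  D(10) = 3.305 × 10^0.813 = 3.305 × 6.501 = 21.49 μm

D(10) = 21.5 μm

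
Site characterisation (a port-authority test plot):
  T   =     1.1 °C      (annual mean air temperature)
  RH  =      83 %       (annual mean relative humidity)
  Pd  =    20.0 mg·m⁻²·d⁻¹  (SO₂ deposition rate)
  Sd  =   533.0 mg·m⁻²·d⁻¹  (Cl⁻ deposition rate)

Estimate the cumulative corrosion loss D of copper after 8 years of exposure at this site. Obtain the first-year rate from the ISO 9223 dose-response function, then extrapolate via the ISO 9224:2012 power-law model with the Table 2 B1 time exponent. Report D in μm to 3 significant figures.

copper: f(T) = +0.126·(T−10) [T≤10 °C] = -1.1214
  SO₂ term: 0.0053·20.0^0.26·exp(0.059·83-1.1214) = 0.5038
  Sd branch = 0.01025·Sd^0.27·e^(0.036·RH+0.049·T) = 1.17 μm/a
  r_corr = 0.5038 + 1.17 = 1.673 μm/a
Power-law: D(8) = r_corr · 8^0.667
  D(8) = 1.673 × 8^0.667 = 1.673 × 4.003 = 6.698 μm

D(8) = 6.70 μm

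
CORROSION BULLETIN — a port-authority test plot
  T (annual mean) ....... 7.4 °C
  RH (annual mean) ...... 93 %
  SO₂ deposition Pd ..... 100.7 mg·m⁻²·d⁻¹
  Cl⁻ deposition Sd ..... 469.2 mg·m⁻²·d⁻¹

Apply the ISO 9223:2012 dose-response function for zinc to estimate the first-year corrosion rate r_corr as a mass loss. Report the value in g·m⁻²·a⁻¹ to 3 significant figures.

zinc: temperature factor f = +0.038·(-2.6) = -0.0988
  SO₂ term: 0.0129·100.7^0.44·exp(0.046·93-0.0988) = 6.411
  Cl⁻ term: 0.0175·469.2^0.57·exp(0.008·93+0.085·7.4) = 2.301
  sum: 6.411 + 2.301 → r_corr = 8.712 μm/a
Convert to mass loss: 8.712 μm/a × 7.14 g/cm³ = 62.21 g·m⁻²·a⁻¹

r_corr = 62.2 g·m⁻²·a⁻¹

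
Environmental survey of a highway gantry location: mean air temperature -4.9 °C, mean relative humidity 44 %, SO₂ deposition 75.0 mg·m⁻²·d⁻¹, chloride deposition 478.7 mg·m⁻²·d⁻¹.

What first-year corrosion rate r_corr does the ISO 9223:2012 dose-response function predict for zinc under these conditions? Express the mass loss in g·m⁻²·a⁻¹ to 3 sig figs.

r_corr = 6.59 g·m⁻²·a⁻¹

zinc: T≤10 °C ⇒ hinge +0.038·(-4.9−10) = -0.5662
  SO₂ term: 0.0129·75.0^0.44·exp(0.046·44-0.5662) = 0.3705
  Sd branch = 0.0175·Sd^0.57·e^(0.008·RH+0.085·T) = 0.5529 μm/a
  r_corr = 0.3705 + 0.5529 = 0.9234 μm/a
Convert to mass loss: 0.9234 μm/a × 7.14 g/cm³ = 6.593 g·m⁻²·a⁻¹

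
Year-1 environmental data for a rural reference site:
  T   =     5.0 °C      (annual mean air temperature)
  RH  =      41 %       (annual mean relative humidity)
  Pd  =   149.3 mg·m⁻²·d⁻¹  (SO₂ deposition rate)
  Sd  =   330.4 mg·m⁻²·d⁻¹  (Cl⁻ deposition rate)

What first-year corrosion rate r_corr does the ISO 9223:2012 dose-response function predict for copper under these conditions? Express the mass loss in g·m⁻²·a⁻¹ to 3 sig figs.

r_corr = 3.50 g·m⁻²·a⁻¹

copper: T≤10 °C ⇒ hinge +0.126·(5.0−10) = -0.6300
  sulphur-dioxide contribution → 0.1165 μm/a
  chloride contribution → 0.2743 μm/a
  total first-year rate 0.3909 μm/a
Convert to mass loss: 0.3909 μm/a × 8.96 g/cm³ = 3.502 g·m⁻²·a⁻¹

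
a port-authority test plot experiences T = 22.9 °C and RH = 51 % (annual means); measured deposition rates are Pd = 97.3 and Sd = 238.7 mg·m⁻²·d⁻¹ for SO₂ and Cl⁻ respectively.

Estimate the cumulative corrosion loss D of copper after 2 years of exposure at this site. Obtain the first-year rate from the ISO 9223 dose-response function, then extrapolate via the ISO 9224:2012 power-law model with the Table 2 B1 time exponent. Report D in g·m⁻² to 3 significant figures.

D(2) = 14.1 g·m⁻²

copper: f(T) = -0.080·(T−10) [T>10 °C] = -1.0320
  SO₂ term: 0.0053·97.3^0.26·exp(0.059·51-1.0320) = 0.1258
  Sd branch = 0.01025·Sd^0.27·e^(0.036·RH+0.049·T) = 0.8658 μm/a
  sum: 0.1258 + 0.8658 → r_corr = 0.9917 μm/a
Power-law: D(2) = r_corr · 2^0.667
  D(2) = 0.9917 × 2^0.667 = 0.9917 × 1.588 = 1.575 μm
  Mass loss = 1.575 μm × 8.96 g/cm³ = 14.11 g·m⁻²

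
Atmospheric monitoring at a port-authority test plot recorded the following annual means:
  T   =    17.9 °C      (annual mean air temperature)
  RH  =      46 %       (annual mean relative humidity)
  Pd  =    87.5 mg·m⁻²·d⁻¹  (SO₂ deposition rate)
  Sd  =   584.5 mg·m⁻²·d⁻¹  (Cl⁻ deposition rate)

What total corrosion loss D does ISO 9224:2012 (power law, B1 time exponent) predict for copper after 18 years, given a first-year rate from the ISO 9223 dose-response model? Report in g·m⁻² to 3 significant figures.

copper: f(T) = -0.080·(T−10) [T>10 °C] = -0.6320
  SO₂ term: 0.0053·87.5^0.26·exp(0.059·46-0.6320) = 0.136
  Cl⁻ term: 0.01025·584.5^0.27·exp(0.036·46+0.049·17.9) = 0.7209
  sum: 0.136 + 0.7209 → r_corr = 0.8568 μm/a
ISO 9224: D(t) = r_corr · t^b with b = 0.667 (copper, B1)
  D(18) = 0.8568 × 18^0.667 = 0.8568 × 6.875 = 5.891 μm
  Mass loss = 5.891 μm × 8.96 g/cm³ = 52.78 g·m⁻²

D(18) = 52.8 g·m⁻²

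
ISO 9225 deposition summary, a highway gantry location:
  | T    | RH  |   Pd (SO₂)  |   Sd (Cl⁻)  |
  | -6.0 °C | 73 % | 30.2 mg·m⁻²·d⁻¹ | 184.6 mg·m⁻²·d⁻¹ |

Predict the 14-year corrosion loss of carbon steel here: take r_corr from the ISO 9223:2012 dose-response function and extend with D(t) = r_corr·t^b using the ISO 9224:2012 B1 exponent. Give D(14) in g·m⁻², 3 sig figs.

D(14) = 835 g·m⁻²

carbon steel: T≤10 °C ⇒ hinge +0.150·(-6.0−10) = -2.4000
  SO₂ term: 1.77·30.2^0.52·exp(0.02·73-2.4000) = 4.068
  Sd branch = 0.102·Sd^0.62·e^(0.033·RH+0.04·T) = 22.68 μm/a
  r_corr = 4.068 + 22.68 = 26.75 μm/a
Long-term exponent b (ISO 9224 Table 2, B1) = 0.523
  D(14) = 26.75 × 14^0.523 = 26.75 × 3.976 = 106.3 μm
  Mass loss = 106.3 μm × 7.85 g/cm³ = 834.8 g·m⁻²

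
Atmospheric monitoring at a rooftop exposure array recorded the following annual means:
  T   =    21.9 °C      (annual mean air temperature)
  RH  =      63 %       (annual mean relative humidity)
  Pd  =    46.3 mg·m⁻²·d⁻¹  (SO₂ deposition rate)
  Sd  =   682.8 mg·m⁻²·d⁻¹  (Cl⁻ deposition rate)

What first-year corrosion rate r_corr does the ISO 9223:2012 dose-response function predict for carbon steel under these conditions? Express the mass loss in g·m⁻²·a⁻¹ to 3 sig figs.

carbon steel: temperature factor f = -0.054·(11.9) = -0.6426
  sulphur-dioxide contribution → 24.11 μm/a
  chloride contribution → 112 μm/a
  total first-year rate 136.1 μm/a
Convert to mass loss: 136.1 μm/a × 7.85 g/cm³ = 1068 g·m⁻²·a⁻¹

r_corr = 1.07e+03 g·m⁻²·a⁻¹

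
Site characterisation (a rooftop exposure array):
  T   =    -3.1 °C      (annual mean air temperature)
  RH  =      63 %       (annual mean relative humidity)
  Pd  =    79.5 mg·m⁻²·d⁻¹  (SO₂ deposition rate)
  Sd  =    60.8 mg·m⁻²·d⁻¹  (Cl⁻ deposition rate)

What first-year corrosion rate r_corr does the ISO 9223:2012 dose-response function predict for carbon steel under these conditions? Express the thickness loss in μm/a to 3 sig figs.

carbon steel: T≤10 °C ⇒ hinge +0.150·(-3.1−10) = -1.9650
  SO₂ term: 1.77·79.5^0.52·exp(0.02·63-1.9650) = 8.511
  Cl⁻ term: 0.102·60.8^0.62·exp(0.033·63+0.04·-3.1) = 9.197
  sum: 8.511 + 9.197 → r_corr = 17.71 μm/a

r_corr = 17.7 μm/a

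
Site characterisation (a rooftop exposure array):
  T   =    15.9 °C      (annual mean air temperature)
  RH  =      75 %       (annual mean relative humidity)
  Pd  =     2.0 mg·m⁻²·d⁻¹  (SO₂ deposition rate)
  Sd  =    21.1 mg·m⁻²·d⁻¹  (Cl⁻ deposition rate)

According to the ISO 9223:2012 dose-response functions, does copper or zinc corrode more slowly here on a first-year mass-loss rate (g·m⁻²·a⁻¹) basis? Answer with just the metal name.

copper: f(T) = -0.080·(T−10) [T>10 °C] = -0.4720
  sulphur-dioxide contribution → 0.3306 μm/a
  chloride contribution → 0.7572 μm/a
  total first-year rate 1.088 μm/a
  mass loss = 1.088 μm/a × 8.96 g/cm³ = 9.747 g·m⁻²·a⁻¹
zinc: f(T) = -0.071·(T−10) [T>10 °C] = -0.4189
  sulphur-dioxide contribution → 0.3626 μm/a
  chloride contribution → 0.7005 μm/a
  total first-year rate 1.063 μm/a
  mass loss = 1.063 μm/a × 7.14 g/cm³ = 7.591 g·m⁻²·a⁻¹
Ordering by g·m⁻²·a⁻¹: copper (9.75) > zinc (7.59)

zinc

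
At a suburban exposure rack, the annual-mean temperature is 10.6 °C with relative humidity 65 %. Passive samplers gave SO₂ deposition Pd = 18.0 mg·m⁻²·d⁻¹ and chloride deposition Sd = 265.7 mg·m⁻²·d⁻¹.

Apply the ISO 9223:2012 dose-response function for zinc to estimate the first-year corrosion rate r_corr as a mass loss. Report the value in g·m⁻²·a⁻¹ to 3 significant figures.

r_corr = 18.7 g·m⁻²·a⁻¹

zinc: temperature factor f = -0.071·(0.6) = -0.0426
  sulphur-dioxide contribution → 0.8769 μm/a
  chloride contribution → 1.746 μm/a
  ⇒ r_corr(zinc) = 2.623 μm/a
Convert to mass loss: 2.623 μm/a × 7.14 g/cm³ = 18.73 g·m⁻²·a⁻¹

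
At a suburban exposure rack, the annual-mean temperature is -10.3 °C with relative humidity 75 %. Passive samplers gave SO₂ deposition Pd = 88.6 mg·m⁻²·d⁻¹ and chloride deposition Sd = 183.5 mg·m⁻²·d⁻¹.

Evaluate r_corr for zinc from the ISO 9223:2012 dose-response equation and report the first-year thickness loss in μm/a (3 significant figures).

r_corr = 1.61 μm/a

zinc: T≤10 °C ⇒ hinge +0.038·(-10.3−10) = -0.7714
  SO₂ term: 0.0129·88.6^0.44·exp(0.046·75-0.7714) = 1.351
  Cl⁻ term: 0.0175·183.5^0.57·exp(0.008·75+0.085·-10.3) = 0.2592
  r_corr = 1.351 + 0.2592 = 1.611 μm/a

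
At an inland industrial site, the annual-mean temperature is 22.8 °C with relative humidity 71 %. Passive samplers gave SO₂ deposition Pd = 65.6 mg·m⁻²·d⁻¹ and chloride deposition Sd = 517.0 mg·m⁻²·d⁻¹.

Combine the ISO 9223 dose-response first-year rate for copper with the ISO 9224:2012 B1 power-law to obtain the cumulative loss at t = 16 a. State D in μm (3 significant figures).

copper: temperature factor f = -0.080·(12.8) = -1.0240
  SO₂ term: 0.0053·65.6^0.26·exp(0.059·71-1.0240) = 0.3726
  Sd branch = 0.01025·Sd^0.27·e^(0.036·RH+0.049·T) = 2.181 μm/a
  sum: 0.3726 + 2.181 → r_corr = 2.553 μm/a
ISO 9224: D(t) = r_corr · t^b with b = 0.667 (copper, B1)
  D(16) = 2.553 × 16^0.667 = 2.553 × 6.355 = 16.23 μm

D(16) = 16.2 μm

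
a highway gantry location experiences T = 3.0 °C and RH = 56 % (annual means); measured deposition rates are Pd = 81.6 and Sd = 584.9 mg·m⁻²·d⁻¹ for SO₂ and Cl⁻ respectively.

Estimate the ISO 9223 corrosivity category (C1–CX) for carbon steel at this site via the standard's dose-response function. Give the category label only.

C4

carbon steel: T≤10 °C ⇒ hinge +0.150·(3.0−10) = -1.0500
  SO₂ term: 1.77·81.6^0.52·exp(0.02·56-1.0500) = 18.73
  Sd branch = 0.102·Sd^0.62·e^(0.033·RH+0.04·T) = 37.92 μm/a
  r_corr = 18.73 + 37.92 = 56.65 μm/a
Category bounds: 50…80 μm/a bracket r_corr ⇒ C4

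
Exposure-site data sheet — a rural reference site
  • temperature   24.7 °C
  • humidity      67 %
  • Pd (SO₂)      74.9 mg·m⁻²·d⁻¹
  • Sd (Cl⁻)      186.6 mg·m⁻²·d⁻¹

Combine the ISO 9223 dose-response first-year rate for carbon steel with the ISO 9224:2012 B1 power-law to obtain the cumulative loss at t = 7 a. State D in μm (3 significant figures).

carbon steel: f(T) = -0.054·(T−10) [T>10 °C] = -0.7938
  SO₂ term: 1.77·74.9^0.52·exp(0.02·67-0.7938) = 28.83
  Sd branch = 0.102·Sd^0.62·e^(0.033·RH+0.04·T) = 63.95 μm/a
  r_corr = 28.83 + 63.95 = 92.79 μm/a
Power-law: D(7) = r_corr · 7^0.523
  D(7) = 92.79 × 7^0.523 = 92.79 × 2.767 = 256.7 μm

D(7) = 257 μm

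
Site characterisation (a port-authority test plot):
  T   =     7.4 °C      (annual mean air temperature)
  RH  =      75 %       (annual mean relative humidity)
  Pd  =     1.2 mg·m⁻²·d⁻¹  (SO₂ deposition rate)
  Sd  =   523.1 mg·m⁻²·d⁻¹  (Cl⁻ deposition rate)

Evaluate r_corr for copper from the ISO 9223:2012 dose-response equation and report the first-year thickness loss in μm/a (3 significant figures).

r_corr = 1.52 μm/a

copper: f(T) = +0.126·(T−10) [T≤10 °C] = -0.3276
  sulphur-dioxide contribution → 0.3345 μm/a
  chloride contribution → 1.188 μm/a
  total first-year rate 1.522 μm/a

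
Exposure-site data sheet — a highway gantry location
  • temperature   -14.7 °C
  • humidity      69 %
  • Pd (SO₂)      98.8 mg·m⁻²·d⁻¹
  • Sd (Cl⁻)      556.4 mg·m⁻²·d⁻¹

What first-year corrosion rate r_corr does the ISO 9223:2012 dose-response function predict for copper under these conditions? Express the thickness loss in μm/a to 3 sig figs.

copper: T≤10 °C ⇒ hinge +0.126·(-14.7−10) = -3.1122
  SO₂ term: 0.0053·98.8^0.26·exp(0.059·69-3.1122) = 0.04564
  Sd branch = 0.01025·Sd^0.27·e^(0.036·RH+0.049·T) = 0.3296 μm/a
  r_corr = 0.04564 + 0.3296 = 0.3752 μm/a

r_corr = 0.375 μm/a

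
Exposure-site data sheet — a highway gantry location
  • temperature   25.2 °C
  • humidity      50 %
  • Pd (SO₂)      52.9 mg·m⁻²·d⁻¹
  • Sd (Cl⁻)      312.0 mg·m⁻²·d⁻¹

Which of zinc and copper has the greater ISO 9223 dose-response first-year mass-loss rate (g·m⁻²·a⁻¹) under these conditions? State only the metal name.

zinc

zinc: f(T) = -0.071·(T−10) [T>10 °C] = -1.0792
  SO₂ term: 0.0129·52.9^0.44·exp(0.046·50-1.0792) = 0.2507
  Cl⁻ term: 0.0175·312.0^0.57·exp(0.008·50+0.085·25.2) = 5.871
  sum: 0.2507 + 5.871 → r_corr = 6.121 μm/a
  mass loss = 6.121 μm/a × 7.14 g/cm³ = 43.71 g·m⁻²·a⁻¹
copper: temperature factor f = -0.080·(15.2) = -1.2160
  SO₂ term: 0.0053·52.9^0.26·exp(0.059·50-1.2160) = 0.08422
  Sd branch = 0.01025·Sd^0.27·e^(0.036·RH+0.049·T) = 1.005 μm/a
  sum: 0.08422 + 1.005 → r_corr = 1.089 μm/a
  mass loss = 1.089 μm/a × 8.96 g/cm³ = 9.759 g·m⁻²·a⁻¹
Ordering by g·m⁻²·a⁻¹: zinc (43.7) > copper (9.76)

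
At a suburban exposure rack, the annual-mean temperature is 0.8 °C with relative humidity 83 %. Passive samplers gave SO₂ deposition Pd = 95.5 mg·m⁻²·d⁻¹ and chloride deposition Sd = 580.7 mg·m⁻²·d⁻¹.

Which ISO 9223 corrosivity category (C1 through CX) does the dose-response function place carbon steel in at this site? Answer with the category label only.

carbon steel: temperature factor f = +0.150·(-9.2) = -1.3800
  SO₂ term: 1.77·95.5^0.52·exp(0.02·83-1.3800) = 25.07
  Cl⁻ term: 0.102·580.7^0.62·exp(0.033·83+0.04·0.8) = 84.27
  r_corr = 25.07 + 84.27 = 109.3 μm/a
ISO 9223 Table 2 (carbon steel): 80 < 109 ≤ 200 μm/a ⇒ C5

C5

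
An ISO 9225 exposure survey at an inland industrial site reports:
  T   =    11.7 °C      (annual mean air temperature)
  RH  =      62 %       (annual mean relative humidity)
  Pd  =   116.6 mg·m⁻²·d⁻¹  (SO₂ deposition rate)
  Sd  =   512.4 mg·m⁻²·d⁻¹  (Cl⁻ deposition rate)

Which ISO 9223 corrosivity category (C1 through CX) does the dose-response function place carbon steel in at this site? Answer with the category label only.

carbon steel: T>10 °C ⇒ hinge -0.054·(11.7−10) = -0.0918
  Pd branch = 1.77·Pd^0.52·e^(0.02·RH+f) = 66.27 μm/a
  Cl⁻ term: 0.102·512.4^0.62·exp(0.033·62+0.04·11.7) = 60.31
  r_corr = 66.27 + 60.31 = 126.6 μm/a
127 μm/a falls in (80, 200] for carbon steel → category C5

C5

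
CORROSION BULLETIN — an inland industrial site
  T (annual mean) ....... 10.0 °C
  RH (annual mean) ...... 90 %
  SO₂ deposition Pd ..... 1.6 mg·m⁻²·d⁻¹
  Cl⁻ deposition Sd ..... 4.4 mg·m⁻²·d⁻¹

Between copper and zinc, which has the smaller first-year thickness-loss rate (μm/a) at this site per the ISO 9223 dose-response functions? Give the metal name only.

copper: temperature factor f = +0.126·(0.0) = +0.0000
  sulphur-dioxide contribution → 1.212 μm/a
  chloride contribution → 0.6373 μm/a
  total first-year rate 1.849 μm/a
zinc: f(T) = +0.038·(T−10) [T≤10 °C] = +0.0000
  sulphur-dioxide contribution → 0.9963 μm/a
  chloride contribution → 0.1957 μm/a
  total first-year rate 1.192 μm/a
Ordering by μm/a: copper (1.85) > zinc (1.19)

zinc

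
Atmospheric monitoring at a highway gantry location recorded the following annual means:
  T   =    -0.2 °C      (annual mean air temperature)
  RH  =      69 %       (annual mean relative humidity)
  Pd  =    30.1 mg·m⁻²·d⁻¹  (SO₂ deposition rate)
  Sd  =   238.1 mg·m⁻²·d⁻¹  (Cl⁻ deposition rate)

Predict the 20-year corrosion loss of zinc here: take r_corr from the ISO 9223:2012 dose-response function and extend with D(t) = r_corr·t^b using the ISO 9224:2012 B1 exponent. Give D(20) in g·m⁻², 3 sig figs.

D(20) = 131 g·m⁻²

zinc: T≤10 °C ⇒ hinge +0.038·(-0.2−10) = -0.3876
  SO₂ term: 0.0129·30.1^0.44·exp(0.046·69-0.3876) = 0.936
  Cl⁻ term: 0.0175·238.1^0.57·exp(0.008·69+0.085·-0.2) = 0.6763
  r_corr = 0.936 + 0.6763 = 1.612 μm/a
ISO 9224: D(t) = r_corr · t^b with b = 0.813 (zinc, B1)
  D(20) = 1.612 × 20^0.813 = 1.612 × 11.42 = 18.42 μm
  Mass loss = 18.42 μm × 7.14 g/cm³ = 131.5 g·m⁻²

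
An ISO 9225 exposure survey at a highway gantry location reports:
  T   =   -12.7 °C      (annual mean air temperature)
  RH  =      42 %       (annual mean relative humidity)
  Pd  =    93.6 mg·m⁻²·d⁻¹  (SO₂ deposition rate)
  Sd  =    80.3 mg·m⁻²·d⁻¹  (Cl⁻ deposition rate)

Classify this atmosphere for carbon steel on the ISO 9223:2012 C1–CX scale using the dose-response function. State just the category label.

carbon steel: temperature factor f = +0.150·(-22.7) = -3.4050
  Pd branch = 1.77·Pd^0.52·e^(0.02·RH+f) = 1.442 μm/a
  Sd branch = 0.102·Sd^0.62·e^(0.033·RH+0.04·T) = 3.722 μm/a
  sum: 1.442 + 3.722 → r_corr = 5.165 μm/a
ISO 9223 Table 2 (carbon steel): 1.3 < 5.16 ≤ 25 μm/a ⇒ C2

C2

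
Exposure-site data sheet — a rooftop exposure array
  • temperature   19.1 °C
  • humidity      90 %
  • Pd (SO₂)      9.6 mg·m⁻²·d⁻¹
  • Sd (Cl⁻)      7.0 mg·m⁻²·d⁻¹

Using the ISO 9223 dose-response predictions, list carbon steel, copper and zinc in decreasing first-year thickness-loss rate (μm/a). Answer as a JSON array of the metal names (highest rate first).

["carbon steel", "copper", "zinc"]

carbon steel: T>10 °C ⇒ hinge -0.054·(19.1−10) = -0.4914
  SO₂ term: 1.77·9.6^0.52·exp(0.02·90-0.4914) = 21.24
  Cl⁻ term: 0.102·7.0^0.62·exp(0.033·90+0.04·19.1) = 14.26
  sum: 21.24 + 14.26 → r_corr = 35.5 μm/a
copper: temperature factor f = -0.080·(9.1) = -0.7280
  SO₂ term: 0.0053·9.6^0.26·exp(0.059·90-0.7280) = 0.9324
  Sd branch = 0.01025·Sd^0.27·e^(0.036·RH+0.049·T) = 1.128 μm/a
  r_corr = 0.9324 + 1.128 = 2.061 μm/a
zinc: f(T) = -0.071·(T−10) [T>10 °C] = -0.6461
  SO₂ term: 0.0129·9.6^0.44·exp(0.046·90-0.6461) = 1.149
  Cl⁻ term: 0.0175·7.0^0.57·exp(0.008·90+0.085·19.1) = 0.5527
  sum: 1.149 + 0.5527 → r_corr = 1.701 μm/a
Ordering by μm/a: carbon steel (35.5) > copper (2.06) > zinc (1.7)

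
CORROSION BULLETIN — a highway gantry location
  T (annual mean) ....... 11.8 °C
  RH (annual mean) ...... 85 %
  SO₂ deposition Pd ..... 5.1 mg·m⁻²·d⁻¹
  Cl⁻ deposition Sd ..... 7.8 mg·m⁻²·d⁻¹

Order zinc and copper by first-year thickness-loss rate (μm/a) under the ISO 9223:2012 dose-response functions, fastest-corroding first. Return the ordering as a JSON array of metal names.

zinc: f(T) = -0.071·(T−10) [T>10 °C] = -0.1278
  Pd branch = 0.0129·Pd^0.44·e^(0.046·RH+f) = 1.16 μm/a
  Sd branch = 0.0175·Sd^0.57·e^(0.008·RH+0.085·T) = 0.3037 μm/a
  sum: 1.16 + 0.3037 → r_corr = 1.464 μm/a
copper: T>10 °C ⇒ hinge -0.080·(11.8−10) = -0.1440
  SO₂ term: 0.0053·5.1^0.26·exp(0.059·85-0.1440) = 1.056
  Cl⁻ term: 0.01025·7.8^0.27·exp(0.036·85+0.049·11.8) = 0.6786
  sum: 1.056 + 0.6786 → r_corr = 1.735 μm/a
Ordering by μm/a: copper (1.73) > zinc (1.46)

["copper", "zinc"]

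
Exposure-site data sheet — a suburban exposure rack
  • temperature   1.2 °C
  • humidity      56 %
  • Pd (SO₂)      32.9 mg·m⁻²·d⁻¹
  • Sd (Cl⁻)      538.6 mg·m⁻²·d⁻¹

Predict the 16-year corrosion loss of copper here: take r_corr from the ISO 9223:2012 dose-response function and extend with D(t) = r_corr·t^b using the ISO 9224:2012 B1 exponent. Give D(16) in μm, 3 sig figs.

D(16) = 3.58 μm

copper: f(T) = +0.126·(T−10) [T≤10 °C] = -1.1088
  sulphur-dioxide contribution → 0.1181 μm/a
  chloride contribution → 0.4459 μm/a
  ⇒ r_corr(copper) = 0.564 μm/a
ISO 9224: D(t) = r_corr · t^b with b = 0.667 (copper, B1)
  D(16) = 0.564 × 16^0.667 = 0.564 × 6.355 = 3.584 μm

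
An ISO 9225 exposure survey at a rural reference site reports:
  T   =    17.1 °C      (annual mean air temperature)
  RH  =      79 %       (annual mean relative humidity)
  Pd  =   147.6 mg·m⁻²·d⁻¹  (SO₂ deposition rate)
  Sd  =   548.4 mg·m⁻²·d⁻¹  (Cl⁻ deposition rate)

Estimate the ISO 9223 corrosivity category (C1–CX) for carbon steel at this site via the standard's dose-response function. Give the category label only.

CX

carbon steel: f(T) = -0.054·(T−10) [T>10 °C] = -0.3834
  Pd branch = 1.77·Pd^0.52·e^(0.02·RH+f) = 78.63 μm/a
  Cl⁻ term: 0.102·548.4^0.62·exp(0.033·79+0.04·17.1) = 136.8
  sum: 78.63 + 136.8 → r_corr = 215.4 μm/a
215 μm/a falls in (200, 700] for carbon steel → category CX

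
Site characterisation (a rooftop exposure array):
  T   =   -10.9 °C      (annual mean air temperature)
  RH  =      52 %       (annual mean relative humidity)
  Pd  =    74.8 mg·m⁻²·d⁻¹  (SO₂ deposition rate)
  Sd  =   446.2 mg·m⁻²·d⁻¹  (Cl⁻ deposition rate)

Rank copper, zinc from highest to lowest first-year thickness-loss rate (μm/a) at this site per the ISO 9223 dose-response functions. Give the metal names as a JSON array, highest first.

copper: T≤10 °C ⇒ hinge +0.126·(-10.9−10) = -2.6334
  SO₂ term: 0.0053·74.8^0.26·exp(0.059·52-2.6334) = 0.02513
  Sd branch = 0.01025·Sd^0.27·e^(0.036·RH+0.049·T) = 0.2028 μm/a
  r_corr = 0.02513 + 0.2028 = 0.228 μm/a
zinc: temperature factor f = +0.038·(-20.9) = -0.7942
  Pd branch = 0.0129·Pd^0.44·e^(0.046·RH+f) = 0.4256 μm/a
  Cl⁻ term: 0.0175·446.2^0.57·exp(0.008·52+0.085·-10.9) = 0.3401
  sum: 0.4256 + 0.3401 → r_corr = 0.7657 μm/a
Ordering by μm/a: zinc (0.766) > copper (0.228)

["zinc", "copper"]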